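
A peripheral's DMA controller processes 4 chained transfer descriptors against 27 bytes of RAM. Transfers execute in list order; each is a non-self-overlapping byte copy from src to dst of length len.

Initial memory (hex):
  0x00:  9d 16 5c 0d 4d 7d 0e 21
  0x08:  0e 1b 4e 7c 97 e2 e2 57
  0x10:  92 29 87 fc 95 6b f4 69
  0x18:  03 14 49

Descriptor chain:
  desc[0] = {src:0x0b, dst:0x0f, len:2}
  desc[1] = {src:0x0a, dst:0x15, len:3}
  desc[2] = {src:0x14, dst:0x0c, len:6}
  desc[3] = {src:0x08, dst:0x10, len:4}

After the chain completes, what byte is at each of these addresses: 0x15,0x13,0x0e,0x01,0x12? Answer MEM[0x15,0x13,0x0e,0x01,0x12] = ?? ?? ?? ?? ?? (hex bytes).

MEM[0x15,0x13,0x0e,0x01,0x12] = 4e 7c 7c 16 4e

[0] 0x0b->0x0f len=2 : 7c 97
[1] 0x0a->0x15 len=3 : 4e 7c 97
[2] 0x14->0x0c len=6 : 95 4e 7c 97 03 14
[3] 0x08->0x10 len=4 : 0e 1b 4e 7c
query mem[0x15]=0x4e, mem[0x13]=0x7c, mem[0x0e]=0x7c, mem[0x01]=0x16, mem[0x12]=0x4e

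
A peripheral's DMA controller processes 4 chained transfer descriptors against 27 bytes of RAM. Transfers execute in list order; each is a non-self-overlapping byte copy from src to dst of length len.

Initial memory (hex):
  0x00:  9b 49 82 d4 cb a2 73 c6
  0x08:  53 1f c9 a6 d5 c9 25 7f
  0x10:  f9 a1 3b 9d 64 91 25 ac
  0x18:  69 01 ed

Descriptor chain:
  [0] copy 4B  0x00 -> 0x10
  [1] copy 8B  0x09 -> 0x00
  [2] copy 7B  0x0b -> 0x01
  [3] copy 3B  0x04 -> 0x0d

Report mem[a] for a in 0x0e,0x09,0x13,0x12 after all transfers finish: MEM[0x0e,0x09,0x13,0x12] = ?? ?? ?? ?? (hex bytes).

MEM[0x0e,0x09,0x13,0x12] = 7f 1f d4 82

[0] 0x00->0x10 len=4 : 9b 49 82 d4
[1] 0x09->0x00 len=8 : 1f c9 a6 d5 c9 25 7f 9b
[2] 0x0b->0x01 len=7 : a6 d5 c9 25 7f 9b 49
[3] 0x04->0x0d len=3 : 25 7f 9b
query mem[0x0e]=0x7f, mem[0x09]=0x1f, mem[0x13]=0xd4, mem[0x12]=0x82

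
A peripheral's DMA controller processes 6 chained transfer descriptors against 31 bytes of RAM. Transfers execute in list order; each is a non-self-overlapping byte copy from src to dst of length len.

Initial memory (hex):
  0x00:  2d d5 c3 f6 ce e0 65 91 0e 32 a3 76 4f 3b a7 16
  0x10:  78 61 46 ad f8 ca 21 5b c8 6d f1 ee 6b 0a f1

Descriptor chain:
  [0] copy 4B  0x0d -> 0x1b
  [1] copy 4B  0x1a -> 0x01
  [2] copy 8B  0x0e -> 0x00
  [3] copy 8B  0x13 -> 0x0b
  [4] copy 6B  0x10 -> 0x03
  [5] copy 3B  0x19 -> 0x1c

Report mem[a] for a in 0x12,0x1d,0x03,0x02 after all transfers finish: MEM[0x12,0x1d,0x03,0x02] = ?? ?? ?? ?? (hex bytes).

MEM[0x12,0x1d,0x03,0x02] = f1 f1 c8 78

#0 dst[0x1b+4] := {0x3b,0xa7,0x16,0x78}
#1 dst[0x01+4] := {0xf1,0x3b,0xa7,0x16}
#2 dst[0x00+8] := {0xa7,0x16,0x78,0x61,0x46,0xad,0xf8,0xca}
#3 dst[0x0b+8] := {0xad,0xf8,0xca,0x21,0x5b,0xc8,0x6d,0xf1}
#4 dst[0x03+6] := {0xc8,0x6d,0xf1,0xad,0xf8,0xca}
#5 dst[0x1c+3] := {0x6d,0xf1,0x3b}
query mem[0x12]=0xf1, mem[0x1d]=0xf1, mem[0x03]=0xc8, mem[0x02]=0x78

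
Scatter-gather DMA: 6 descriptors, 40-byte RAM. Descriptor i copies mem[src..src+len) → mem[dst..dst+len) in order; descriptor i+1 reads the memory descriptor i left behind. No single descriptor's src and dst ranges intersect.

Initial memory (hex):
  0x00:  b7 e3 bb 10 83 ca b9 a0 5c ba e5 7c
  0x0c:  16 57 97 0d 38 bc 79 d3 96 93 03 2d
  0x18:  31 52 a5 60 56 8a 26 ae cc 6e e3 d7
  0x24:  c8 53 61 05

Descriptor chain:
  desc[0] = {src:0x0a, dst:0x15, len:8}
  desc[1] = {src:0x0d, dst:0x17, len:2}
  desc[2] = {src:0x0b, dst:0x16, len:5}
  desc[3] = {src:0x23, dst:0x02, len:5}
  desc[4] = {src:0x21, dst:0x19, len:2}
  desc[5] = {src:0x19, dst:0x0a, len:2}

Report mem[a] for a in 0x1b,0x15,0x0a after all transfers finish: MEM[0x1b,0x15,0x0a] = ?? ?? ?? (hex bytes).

MEM[0x1b,0x15,0x0a] = 38 e5 6e

D0: mem[0x15..0x1c] <- [e5 7c 16 57 97 0d 38 bc]
D1: mem[0x17..0x18] <- [57 97]
D2: mem[0x16..0x1a] <- [7c 16 57 97 0d]
D3: mem[0x02..0x06] <- [d7 c8 53 61 05]
D4: mem[0x19..0x1a] <- [6e e3]
D5: mem[0x0a..0x0b] <- [6e e3]
query mem[0x1b]=0x38, mem[0x15]=0xe5, mem[0x0a]=0x6e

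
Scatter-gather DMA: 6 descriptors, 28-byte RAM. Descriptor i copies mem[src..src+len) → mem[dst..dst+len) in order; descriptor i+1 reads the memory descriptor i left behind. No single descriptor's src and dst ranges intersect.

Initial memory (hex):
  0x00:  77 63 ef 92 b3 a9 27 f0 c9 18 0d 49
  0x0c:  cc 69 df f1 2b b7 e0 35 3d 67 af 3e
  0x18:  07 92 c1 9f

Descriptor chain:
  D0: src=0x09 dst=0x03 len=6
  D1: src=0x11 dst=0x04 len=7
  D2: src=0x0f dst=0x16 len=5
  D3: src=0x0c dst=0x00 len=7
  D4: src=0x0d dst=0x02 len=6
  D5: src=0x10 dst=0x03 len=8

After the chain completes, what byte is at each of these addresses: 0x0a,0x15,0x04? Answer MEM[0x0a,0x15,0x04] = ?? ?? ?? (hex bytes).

[0] 0x09->0x03 len=6 : 18 0d 49 cc 69 df
[1] 0x11->0x04 len=7 : b7 e0 35 3d 67 af 3e
[2] 0x0f->0x16 len=5 : f1 2b b7 e0 35
[3] 0x0c->0x00 len=7 : cc 69 df f1 2b b7 e0
[4] 0x0d->0x02 len=6 : 69 df f1 2b b7 e0
[5] 0x10->0x03 len=8 : 2b b7 e0 35 3d 67 f1 2b
query mem[0x0a]=0x2b, mem[0x15]=0x67, mem[0x04]=0xb7

MEM[0x0a,0x15,0x04] = 2b 67 b7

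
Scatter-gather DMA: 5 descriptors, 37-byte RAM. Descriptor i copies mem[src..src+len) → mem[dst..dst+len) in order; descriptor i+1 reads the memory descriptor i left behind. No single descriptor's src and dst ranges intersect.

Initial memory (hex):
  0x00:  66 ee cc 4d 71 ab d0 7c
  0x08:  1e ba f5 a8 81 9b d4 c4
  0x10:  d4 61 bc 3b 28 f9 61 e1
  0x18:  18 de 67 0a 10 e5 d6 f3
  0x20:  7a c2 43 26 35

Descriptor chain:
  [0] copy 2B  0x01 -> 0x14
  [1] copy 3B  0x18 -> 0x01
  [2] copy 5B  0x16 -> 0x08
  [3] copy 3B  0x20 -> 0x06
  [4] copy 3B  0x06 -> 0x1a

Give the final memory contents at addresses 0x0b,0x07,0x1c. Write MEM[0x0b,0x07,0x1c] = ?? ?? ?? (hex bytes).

  after D0: wrote 2B at 0x14 = eecc
  after D1: wrote 3B at 0x01 = 18de67
  after D2: wrote 5B at 0x08 = 61e118de67
  after D3: wrote 3B at 0x06 = 7ac243
  after D4: wrote 3B at 0x1a = 7ac243
query mem[0x0b]=0xde, mem[0x07]=0xc2, mem[0x1c]=0x43

MEM[0x0b,0x07,0x1c] = de c2 43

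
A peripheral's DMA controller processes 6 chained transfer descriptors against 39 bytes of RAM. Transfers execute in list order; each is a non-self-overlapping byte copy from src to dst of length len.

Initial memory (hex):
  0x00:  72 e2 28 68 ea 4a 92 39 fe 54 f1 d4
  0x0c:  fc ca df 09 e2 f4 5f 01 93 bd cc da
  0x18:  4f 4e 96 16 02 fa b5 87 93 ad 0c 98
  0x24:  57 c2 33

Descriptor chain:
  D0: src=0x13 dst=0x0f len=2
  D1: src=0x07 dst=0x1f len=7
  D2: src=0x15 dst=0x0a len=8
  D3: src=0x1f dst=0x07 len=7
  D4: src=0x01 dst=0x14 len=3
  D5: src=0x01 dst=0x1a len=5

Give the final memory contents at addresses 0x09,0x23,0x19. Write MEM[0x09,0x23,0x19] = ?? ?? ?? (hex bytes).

[0] 0x13->0x0f len=2 : 01 93
[1] 0x07->0x1f len=7 : 39 fe 54 f1 d4 fc ca
[2] 0x15->0x0a len=8 : bd cc da 4f 4e 96 16 02
[3] 0x1f->0x07 len=7 : 39 fe 54 f1 d4 fc ca
[4] 0x01->0x14 len=3 : e2 28 68
[5] 0x01->0x1a len=5 : e2 28 68 ea 4a
query mem[0x09]=0x54, mem[0x23]=0xd4, mem[0x19]=0x4e

MEM[0x09,0x23,0x19] = 54 d4 4e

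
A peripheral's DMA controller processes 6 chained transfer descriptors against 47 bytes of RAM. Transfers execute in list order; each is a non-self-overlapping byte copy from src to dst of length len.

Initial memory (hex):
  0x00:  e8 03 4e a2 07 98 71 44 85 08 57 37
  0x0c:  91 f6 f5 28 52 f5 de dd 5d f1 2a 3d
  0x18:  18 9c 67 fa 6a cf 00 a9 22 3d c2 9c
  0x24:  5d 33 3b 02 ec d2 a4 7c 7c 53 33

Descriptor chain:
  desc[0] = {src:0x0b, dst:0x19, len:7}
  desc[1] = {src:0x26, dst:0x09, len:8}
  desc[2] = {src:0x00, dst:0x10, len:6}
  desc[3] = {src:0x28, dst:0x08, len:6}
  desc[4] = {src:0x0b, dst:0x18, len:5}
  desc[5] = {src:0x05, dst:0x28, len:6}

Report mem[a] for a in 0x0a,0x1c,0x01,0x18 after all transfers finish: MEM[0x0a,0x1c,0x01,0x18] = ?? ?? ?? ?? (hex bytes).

MEM[0x0a,0x1c,0x01,0x18] = a4 7c 03 7c

[0] 0x0b->0x19 len=7 : 37 91 f6 f5 28 52 f5
[1] 0x26->0x09 len=8 : 3b 02 ec d2 a4 7c 7c 53
[2] 0x00->0x10 len=6 : e8 03 4e a2 07 98
[3] 0x28->0x08 len=6 : ec d2 a4 7c 7c 53
[4] 0x0b->0x18 len=5 : 7c 7c 53 7c 7c
[5] 0x05->0x28 len=6 : 98 71 44 ec d2 a4
query mem[0x0a]=0xa4, mem[0x1c]=0x7c, mem[0x01]=0x03, mem[0x18]=0x7c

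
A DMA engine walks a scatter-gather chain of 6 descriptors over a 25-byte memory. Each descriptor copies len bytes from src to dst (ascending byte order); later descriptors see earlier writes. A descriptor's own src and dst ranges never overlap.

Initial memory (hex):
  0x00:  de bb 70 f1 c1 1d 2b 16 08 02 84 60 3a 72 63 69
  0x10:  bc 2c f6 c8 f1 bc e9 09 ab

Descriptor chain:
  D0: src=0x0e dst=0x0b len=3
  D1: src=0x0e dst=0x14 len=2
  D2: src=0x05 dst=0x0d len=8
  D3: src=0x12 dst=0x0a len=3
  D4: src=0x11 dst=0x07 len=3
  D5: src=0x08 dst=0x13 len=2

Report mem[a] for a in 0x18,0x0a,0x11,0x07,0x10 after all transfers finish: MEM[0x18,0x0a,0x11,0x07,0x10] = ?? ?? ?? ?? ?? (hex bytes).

D0: mem[0x0b..0x0d] <- [63 69 bc]
D1: mem[0x14..0x15] <- [63 69]
D2: mem[0x0d..0x14] <- [1d 2b 16 08 02 84 63 69]
D3: mem[0x0a..0x0c] <- [84 63 69]
D4: mem[0x07..0x09] <- [02 84 63]
D5: mem[0x13..0x14] <- [84 63]
query mem[0x18]=0xab, mem[0x0a]=0x84, mem[0x11]=0x02, mem[0x07]=0x02, mem[0x10]=0x08

MEM[0x18,0x0a,0x11,0x07,0x10] = ab 84 02 02 08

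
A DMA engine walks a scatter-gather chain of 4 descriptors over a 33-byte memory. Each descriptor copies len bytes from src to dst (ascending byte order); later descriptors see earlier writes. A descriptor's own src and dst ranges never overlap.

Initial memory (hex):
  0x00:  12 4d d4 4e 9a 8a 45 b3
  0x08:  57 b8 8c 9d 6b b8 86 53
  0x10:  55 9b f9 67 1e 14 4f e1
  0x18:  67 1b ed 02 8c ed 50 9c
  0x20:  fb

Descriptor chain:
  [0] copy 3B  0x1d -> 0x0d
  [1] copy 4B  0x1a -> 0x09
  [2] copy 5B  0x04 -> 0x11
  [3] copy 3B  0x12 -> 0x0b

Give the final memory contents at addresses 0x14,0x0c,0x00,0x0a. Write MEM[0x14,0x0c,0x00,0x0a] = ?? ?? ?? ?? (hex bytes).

MEM[0x14,0x0c,0x00,0x0a] = b3 45 12 02

D0: mem[0x0d..0x0f] <- [ed 50 9c]
D1: mem[0x09..0x0c] <- [ed 02 8c ed]
D2: mem[0x11..0x15] <- [9a 8a 45 b3 57]
D3: mem[0x0b..0x0d] <- [8a 45 b3]
query mem[0x14]=0xb3, mem[0x0c]=0x45, mem[0x00]=0x12, mem[0x0a]=0x02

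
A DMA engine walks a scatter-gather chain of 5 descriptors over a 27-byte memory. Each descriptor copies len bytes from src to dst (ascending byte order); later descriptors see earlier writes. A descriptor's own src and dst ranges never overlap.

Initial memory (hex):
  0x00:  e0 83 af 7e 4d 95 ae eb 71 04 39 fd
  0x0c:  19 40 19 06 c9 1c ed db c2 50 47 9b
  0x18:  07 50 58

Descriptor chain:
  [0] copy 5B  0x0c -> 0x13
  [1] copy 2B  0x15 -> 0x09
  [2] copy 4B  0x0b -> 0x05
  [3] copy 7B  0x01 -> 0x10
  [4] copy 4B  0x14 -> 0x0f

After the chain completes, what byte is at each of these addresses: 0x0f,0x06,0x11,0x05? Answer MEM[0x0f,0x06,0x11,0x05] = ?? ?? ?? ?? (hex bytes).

[0] 0x0c->0x13 len=5 : 19 40 19 06 c9
[1] 0x15->0x09 len=2 : 19 06
[2] 0x0b->0x05 len=4 : fd 19 40 19
[3] 0x01->0x10 len=7 : 83 af 7e 4d fd 19 40
[4] 0x14->0x0f len=4 : fd 19 40 c9
query mem[0x0f]=0xfd, mem[0x06]=0x19, mem[0x11]=0x40, mem[0x05]=0xfd

MEM[0x0f,0x06,0x11,0x05] = fd 19 40 fd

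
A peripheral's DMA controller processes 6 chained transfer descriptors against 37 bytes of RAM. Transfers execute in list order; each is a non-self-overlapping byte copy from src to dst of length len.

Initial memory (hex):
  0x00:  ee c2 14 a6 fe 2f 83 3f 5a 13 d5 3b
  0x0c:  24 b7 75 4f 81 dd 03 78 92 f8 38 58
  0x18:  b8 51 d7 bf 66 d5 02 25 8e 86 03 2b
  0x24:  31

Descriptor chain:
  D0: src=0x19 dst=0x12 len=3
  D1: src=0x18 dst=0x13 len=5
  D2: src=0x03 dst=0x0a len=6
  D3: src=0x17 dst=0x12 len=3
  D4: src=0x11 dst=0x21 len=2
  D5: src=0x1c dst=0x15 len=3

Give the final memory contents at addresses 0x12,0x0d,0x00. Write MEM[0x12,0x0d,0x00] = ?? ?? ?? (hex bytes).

[0] 0x19->0x12 len=3 : 51 d7 bf
[1] 0x18->0x13 len=5 : b8 51 d7 bf 66
[2] 0x03->0x0a len=6 : a6 fe 2f 83 3f 5a
[3] 0x17->0x12 len=3 : 66 b8 51
[4] 0x11->0x21 len=2 : dd 66
[5] 0x1c->0x15 len=3 : 66 d5 02
query mem[0x12]=0x66, mem[0x0d]=0x83, mem[0x00]=0xee

MEM[0x12,0x0d,0x00] = 66 83 ee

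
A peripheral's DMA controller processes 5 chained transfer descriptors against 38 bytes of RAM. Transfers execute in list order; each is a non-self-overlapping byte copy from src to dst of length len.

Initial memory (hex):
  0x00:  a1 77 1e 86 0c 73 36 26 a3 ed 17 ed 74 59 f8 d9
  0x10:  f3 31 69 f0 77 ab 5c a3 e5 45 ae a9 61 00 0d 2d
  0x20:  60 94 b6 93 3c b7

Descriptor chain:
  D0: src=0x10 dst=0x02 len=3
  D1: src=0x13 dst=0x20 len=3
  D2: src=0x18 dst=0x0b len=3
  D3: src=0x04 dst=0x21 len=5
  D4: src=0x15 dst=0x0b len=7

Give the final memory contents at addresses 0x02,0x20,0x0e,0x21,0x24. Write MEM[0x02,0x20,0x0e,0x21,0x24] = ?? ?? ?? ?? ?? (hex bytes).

MEM[0x02,0x20,0x0e,0x21,0x24] = f3 f0 e5 69 26

#0 dst[0x02+3] := {0xf3,0x31,0x69}
#1 dst[0x20+3] := {0xf0,0x77,0xab}
#2 dst[0x0b+3] := {0xe5,0x45,0xae}
#3 dst[0x21+5] := {0x69,0x73,0x36,0x26,0xa3}
#4 dst[0x0b+7] := {0xab,0x5c,0xa3,0xe5,0x45,0xae,0xa9}
query mem[0x02]=0xf3, mem[0x20]=0xf0, mem[0x0e]=0xe5, mem[0x21]=0x69, mem[0x24]=0x26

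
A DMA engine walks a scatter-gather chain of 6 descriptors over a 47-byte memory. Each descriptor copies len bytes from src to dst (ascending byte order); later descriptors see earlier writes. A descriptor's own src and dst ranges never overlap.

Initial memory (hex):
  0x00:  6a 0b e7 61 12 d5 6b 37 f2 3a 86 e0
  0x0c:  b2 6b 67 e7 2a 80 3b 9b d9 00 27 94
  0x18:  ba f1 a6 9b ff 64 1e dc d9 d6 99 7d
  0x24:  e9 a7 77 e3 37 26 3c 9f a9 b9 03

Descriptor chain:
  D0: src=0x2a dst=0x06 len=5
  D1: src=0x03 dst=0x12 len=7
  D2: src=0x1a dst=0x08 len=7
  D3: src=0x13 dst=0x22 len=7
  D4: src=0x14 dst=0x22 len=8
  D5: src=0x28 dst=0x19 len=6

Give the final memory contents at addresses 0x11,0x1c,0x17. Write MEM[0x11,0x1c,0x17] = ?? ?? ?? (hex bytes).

MEM[0x11,0x1c,0x17] = 80 9f a9

  after D0: wrote 5B at 0x06 = 3c9fa9b903
  after D1: wrote 7B at 0x12 = 6112d53c9fa9b9
  after D2: wrote 7B at 0x08 = a69bff641edcd9
  after D3: wrote 7B at 0x22 = 12d53c9fa9b9f1
  after D4: wrote 8B at 0x22 = d53c9fa9b9f1a69b
  after D5: wrote 6B at 0x19 = a69b3c9fa9b9
query mem[0x11]=0x80, mem[0x1c]=0x9f, mem[0x17]=0xa9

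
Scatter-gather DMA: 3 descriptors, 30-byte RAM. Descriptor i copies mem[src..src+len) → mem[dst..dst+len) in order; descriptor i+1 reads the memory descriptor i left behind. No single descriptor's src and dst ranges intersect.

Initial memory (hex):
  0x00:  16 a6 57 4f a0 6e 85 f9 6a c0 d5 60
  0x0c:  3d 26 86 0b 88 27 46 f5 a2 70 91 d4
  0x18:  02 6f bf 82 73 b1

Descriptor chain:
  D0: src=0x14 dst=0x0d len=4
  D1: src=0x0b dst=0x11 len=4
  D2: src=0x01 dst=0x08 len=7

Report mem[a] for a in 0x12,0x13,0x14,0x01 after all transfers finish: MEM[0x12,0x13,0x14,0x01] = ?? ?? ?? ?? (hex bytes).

MEM[0x12,0x13,0x14,0x01] = 3d a2 70 a6

[0] 0x14->0x0d len=4 : a2 70 91 d4
[1] 0x0b->0x11 len=4 : 60 3d a2 70
[2] 0x01->0x08 len=7 : a6 57 4f a0 6e 85 f9
query mem[0x12]=0x3d, mem[0x13]=0xa2, mem[0x14]=0x70, mem[0x01]=0xa6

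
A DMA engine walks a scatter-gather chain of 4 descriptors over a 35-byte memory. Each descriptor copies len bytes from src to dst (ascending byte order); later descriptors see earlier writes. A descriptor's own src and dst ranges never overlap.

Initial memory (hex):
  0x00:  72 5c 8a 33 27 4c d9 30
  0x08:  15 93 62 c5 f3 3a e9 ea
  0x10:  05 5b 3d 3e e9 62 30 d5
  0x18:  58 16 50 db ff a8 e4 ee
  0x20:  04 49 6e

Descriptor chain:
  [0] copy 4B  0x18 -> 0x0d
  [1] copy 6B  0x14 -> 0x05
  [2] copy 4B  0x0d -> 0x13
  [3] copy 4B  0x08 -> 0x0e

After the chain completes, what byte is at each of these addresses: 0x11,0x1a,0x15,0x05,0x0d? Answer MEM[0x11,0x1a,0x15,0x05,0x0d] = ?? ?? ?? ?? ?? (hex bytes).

MEM[0x11,0x1a,0x15,0x05,0x0d] = c5 50 50 e9 58

#0 dst[0x0d+4] := {0x58,0x16,0x50,0xdb}
#1 dst[0x05+6] := {0xe9,0x62,0x30,0xd5,0x58,0x16}
#2 dst[0x13+4] := {0x58,0x16,0x50,0xdb}
#3 dst[0x0e+4] := {0xd5,0x58,0x16,0xc5}
query mem[0x11]=0xc5, mem[0x1a]=0x50, mem[0x15]=0x50, mem[0x05]=0xe9, mem[0x0d]=0x58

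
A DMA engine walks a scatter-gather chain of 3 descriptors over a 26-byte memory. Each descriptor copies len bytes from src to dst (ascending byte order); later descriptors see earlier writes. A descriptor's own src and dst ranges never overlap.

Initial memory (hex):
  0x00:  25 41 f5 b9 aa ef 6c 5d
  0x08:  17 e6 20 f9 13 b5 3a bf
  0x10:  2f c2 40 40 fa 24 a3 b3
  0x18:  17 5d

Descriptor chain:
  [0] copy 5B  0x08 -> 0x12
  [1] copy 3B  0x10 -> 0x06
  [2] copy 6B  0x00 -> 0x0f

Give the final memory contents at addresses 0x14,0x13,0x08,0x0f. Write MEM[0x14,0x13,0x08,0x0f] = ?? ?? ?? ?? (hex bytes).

D0: mem[0x12..0x16] <- [17 e6 20 f9 13]
D1: mem[0x06..0x08] <- [2f c2 17]
D2: mem[0x0f..0x14] <- [25 41 f5 b9 aa ef]
query mem[0x14]=0xef, mem[0x13]=0xaa, mem[0x08]=0x17, mem[0x0f]=0x25

MEM[0x14,0x13,0x08,0x0f] = ef aa 17 25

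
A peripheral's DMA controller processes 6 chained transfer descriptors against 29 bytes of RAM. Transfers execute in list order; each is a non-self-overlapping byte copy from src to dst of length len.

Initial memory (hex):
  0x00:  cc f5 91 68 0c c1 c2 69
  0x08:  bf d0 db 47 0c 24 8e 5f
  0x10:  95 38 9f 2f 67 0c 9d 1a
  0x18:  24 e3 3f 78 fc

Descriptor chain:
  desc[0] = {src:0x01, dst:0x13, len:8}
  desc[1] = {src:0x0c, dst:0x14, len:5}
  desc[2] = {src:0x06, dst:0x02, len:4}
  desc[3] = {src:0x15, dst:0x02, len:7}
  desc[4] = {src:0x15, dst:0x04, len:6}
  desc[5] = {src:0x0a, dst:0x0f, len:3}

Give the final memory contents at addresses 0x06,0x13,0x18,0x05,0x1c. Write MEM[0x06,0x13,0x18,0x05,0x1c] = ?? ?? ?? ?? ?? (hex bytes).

MEM[0x06,0x13,0x18,0x05,0x1c] = 5f f5 95 8e fc

D0: mem[0x13..0x1a] <- [f5 91 68 0c c1 c2 69 bf]
D1: mem[0x14..0x18] <- [0c 24 8e 5f 95]
D2: mem[0x02..0x05] <- [c2 69 bf d0]
D3: mem[0x02..0x08] <- [24 8e 5f 95 69 bf 78]
D4: mem[0x04..0x09] <- [24 8e 5f 95 69 bf]
D5: mem[0x0f..0x11] <- [db 47 0c]
query mem[0x06]=0x5f, mem[0x13]=0xf5, mem[0x18]=0x95, mem[0x05]=0x8e, mem[0x1c]=0xfc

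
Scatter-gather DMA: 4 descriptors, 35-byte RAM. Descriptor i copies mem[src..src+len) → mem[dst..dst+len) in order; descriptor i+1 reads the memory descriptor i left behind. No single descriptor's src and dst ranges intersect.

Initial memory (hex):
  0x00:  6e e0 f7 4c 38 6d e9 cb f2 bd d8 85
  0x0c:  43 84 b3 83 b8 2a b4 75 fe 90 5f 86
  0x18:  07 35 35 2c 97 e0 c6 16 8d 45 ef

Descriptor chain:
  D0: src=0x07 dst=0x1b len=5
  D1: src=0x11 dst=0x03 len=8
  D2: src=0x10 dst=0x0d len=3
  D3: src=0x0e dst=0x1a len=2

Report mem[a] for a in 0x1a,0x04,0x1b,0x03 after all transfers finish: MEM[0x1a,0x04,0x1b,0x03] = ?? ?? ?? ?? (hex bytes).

MEM[0x1a,0x04,0x1b,0x03] = 2a b4 b4 2a

[0] 0x07->0x1b len=5 : cb f2 bd d8 85
[1] 0x11->0x03 len=8 : 2a b4 75 fe 90 5f 86 07
[2] 0x10->0x0d len=3 : b8 2a b4
[3] 0x0e->0x1a len=2 : 2a b4
query mem[0x1a]=0x2a, mem[0x04]=0xb4, mem[0x1b]=0xb4, mem[0x03]=0x2a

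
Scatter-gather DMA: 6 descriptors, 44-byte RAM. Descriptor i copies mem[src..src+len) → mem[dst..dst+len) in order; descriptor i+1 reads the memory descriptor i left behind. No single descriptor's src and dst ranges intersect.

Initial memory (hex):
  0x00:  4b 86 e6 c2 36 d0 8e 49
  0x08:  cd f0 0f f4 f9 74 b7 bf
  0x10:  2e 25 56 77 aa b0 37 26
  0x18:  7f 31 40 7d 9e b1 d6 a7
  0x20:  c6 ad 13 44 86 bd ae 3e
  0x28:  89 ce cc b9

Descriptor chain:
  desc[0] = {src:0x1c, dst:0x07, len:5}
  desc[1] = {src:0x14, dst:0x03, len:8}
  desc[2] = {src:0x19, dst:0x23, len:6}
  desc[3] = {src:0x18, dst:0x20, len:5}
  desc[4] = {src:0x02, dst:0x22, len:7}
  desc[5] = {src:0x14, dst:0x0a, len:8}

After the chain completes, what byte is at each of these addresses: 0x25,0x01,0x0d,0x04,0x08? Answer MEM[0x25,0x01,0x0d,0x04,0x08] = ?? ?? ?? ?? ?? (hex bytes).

MEM[0x25,0x01,0x0d,0x04,0x08] = 37 86 26 b0 31

[0] 0x1c->0x07 len=5 : 9e b1 d6 a7 c6
[1] 0x14->0x03 len=8 : aa b0 37 26 7f 31 40 7d
[2] 0x19->0x23 len=6 : 31 40 7d 9e b1 d6
[3] 0x18->0x20 len=5 : 7f 31 40 7d 9e
[4] 0x02->0x22 len=7 : e6 aa b0 37 26 7f 31
[5] 0x14->0x0a len=8 : aa b0 37 26 7f 31 40 7d
query mem[0x25]=0x37, mem[0x01]=0x86, mem[0x0d]=0x26, mem[0x04]=0xb0, mem[0x08]=0x31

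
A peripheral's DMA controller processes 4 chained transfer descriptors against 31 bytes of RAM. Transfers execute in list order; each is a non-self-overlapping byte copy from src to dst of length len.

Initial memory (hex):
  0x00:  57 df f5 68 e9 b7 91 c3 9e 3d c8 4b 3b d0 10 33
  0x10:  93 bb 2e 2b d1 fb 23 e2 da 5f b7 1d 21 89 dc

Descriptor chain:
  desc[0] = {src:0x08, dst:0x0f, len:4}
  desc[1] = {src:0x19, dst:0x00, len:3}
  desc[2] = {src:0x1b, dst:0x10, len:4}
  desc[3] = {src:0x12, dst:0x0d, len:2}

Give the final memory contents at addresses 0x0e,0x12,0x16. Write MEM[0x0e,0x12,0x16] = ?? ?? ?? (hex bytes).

MEM[0x0e,0x12,0x16] = dc 89 23

[0] 0x08->0x0f len=4 : 9e 3d c8 4b
[1] 0x19->0x00 len=3 : 5f b7 1d
[2] 0x1b->0x10 len=4 : 1d 21 89 dc
[3] 0x12->0x0d len=2 : 89 dc
query mem[0x0e]=0xdc, mem[0x12]=0x89, mem[0x16]=0x23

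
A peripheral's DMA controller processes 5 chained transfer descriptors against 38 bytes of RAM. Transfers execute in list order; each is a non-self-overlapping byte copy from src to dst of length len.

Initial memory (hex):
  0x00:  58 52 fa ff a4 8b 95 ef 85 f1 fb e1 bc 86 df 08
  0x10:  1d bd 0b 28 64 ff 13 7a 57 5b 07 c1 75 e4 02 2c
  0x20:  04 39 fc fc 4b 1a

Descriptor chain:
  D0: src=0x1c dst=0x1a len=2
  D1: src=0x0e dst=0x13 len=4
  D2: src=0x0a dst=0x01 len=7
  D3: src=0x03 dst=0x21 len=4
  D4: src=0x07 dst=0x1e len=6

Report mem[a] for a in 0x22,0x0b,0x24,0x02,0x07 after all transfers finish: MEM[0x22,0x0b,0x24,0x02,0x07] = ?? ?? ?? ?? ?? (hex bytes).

MEM[0x22,0x0b,0x24,0x02,0x07] = e1 e1 08 e1 1d

[0] 0x1c->0x1a len=2 : 75 e4
[1] 0x0e->0x13 len=4 : df 08 1d bd
[2] 0x0a->0x01 len=7 : fb e1 bc 86 df 08 1d
[3] 0x03->0x21 len=4 : bc 86 df 08
[4] 0x07->0x1e len=6 : 1d 85 f1 fb e1 bc
query mem[0x22]=0xe1, mem[0x0b]=0xe1, mem[0x24]=0x08, mem[0x02]=0xe1, mem[0x07]=0x1d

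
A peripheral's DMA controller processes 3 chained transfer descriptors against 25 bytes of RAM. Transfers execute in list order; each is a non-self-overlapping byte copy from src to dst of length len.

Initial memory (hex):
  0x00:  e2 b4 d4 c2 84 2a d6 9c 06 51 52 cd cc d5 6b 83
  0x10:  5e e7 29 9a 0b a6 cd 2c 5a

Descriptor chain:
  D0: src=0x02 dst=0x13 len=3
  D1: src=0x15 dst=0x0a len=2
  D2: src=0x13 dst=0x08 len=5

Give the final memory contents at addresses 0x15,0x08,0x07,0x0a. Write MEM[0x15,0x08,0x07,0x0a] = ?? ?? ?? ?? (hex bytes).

[0] 0x02->0x13 len=3 : d4 c2 84
[1] 0x15->0x0a len=2 : 84 cd
[2] 0x13->0x08 len=5 : d4 c2 84 cd 2c
query mem[0x15]=0x84, mem[0x08]=0xd4, mem[0x07]=0x9c, mem[0x0a]=0x84

MEM[0x15,0x08,0x07,0x0a] = 84 d4 9c 84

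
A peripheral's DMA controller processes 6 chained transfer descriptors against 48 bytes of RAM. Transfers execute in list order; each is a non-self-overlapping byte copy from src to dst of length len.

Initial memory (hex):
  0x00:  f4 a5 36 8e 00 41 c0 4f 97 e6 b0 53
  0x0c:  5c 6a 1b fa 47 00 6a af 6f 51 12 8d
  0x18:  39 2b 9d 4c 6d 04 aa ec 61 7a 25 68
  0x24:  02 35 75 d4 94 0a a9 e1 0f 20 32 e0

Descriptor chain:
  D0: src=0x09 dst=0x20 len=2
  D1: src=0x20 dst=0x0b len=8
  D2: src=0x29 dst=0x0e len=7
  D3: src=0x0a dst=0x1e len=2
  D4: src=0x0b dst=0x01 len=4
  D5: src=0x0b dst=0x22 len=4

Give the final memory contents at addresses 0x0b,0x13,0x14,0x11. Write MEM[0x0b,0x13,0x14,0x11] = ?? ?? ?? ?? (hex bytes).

#0 dst[0x20+2] := {0xe6,0xb0}
#1 dst[0x0b+8] := {0xe6,0xb0,0x25,0x68,0x02,0x35,0x75,0xd4}
#2 dst[0x0e+7] := {0x0a,0xa9,0xe1,0x0f,0x20,0x32,0xe0}
#3 dst[0x1e+2] := {0xb0,0xe6}
#4 dst[0x01+4] := {0xe6,0xb0,0x25,0x0a}
#5 dst[0x22+4] := {0xe6,0xb0,0x25,0x0a}
query mem[0x0b]=0xe6, mem[0x13]=0x32, mem[0x14]=0xe0, mem[0x11]=0x0f

MEM[0x0b,0x13,0x14,0x11] = e6 32 e0 0f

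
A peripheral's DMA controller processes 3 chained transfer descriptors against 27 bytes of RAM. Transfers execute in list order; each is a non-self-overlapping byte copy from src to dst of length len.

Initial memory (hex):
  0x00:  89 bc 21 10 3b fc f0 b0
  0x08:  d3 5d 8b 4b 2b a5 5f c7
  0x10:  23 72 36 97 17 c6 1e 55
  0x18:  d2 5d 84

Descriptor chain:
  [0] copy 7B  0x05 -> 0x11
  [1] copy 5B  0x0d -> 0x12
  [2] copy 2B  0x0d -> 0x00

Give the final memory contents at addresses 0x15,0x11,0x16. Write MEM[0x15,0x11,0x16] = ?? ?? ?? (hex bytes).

MEM[0x15,0x11,0x16] = 23 fc fc

#0 dst[0x11+7] := {0xfc,0xf0,0xb0,0xd3,0x5d,0x8b,0x4b}
#1 dst[0x12+5] := {0xa5,0x5f,0xc7,0x23,0xfc}
#2 dst[0x00+2] := {0xa5,0x5f}
query mem[0x15]=0x23, mem[0x11]=0xfc, mem[0x16]=0xfc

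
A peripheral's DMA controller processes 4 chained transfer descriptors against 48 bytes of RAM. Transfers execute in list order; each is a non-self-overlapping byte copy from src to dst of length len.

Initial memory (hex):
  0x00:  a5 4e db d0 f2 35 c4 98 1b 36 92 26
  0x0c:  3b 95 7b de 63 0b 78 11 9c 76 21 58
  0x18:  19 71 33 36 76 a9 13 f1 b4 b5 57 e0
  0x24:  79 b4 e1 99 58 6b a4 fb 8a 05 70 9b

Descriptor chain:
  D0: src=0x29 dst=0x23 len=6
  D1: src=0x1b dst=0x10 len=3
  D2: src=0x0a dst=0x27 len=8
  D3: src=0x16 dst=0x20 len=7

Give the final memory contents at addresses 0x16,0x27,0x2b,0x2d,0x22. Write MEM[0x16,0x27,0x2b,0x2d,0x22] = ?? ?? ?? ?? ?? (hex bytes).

D0: mem[0x23..0x28] <- [6b a4 fb 8a 05 70]
D1: mem[0x10..0x12] <- [36 76 a9]
D2: mem[0x27..0x2e] <- [92 26 3b 95 7b de 36 76]
D3: mem[0x20..0x26] <- [21 58 19 71 33 36 76]
query mem[0x16]=0x21, mem[0x27]=0x92, mem[0x2b]=0x7b, mem[0x2d]=0x36, mem[0x22]=0x19

MEM[0x16,0x27,0x2b,0x2d,0x22] = 21 92 7b 36 19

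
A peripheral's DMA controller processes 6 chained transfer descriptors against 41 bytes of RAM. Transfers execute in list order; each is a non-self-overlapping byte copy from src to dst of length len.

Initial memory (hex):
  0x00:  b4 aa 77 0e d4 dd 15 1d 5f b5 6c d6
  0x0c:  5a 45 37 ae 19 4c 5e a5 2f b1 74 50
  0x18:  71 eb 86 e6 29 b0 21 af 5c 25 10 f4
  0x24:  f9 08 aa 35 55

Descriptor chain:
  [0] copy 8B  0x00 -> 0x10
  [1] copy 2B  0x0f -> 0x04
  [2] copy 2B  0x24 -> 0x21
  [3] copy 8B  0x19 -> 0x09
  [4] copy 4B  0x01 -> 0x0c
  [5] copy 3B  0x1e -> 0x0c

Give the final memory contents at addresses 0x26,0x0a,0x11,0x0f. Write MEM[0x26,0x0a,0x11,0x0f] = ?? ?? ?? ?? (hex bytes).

#0 dst[0x10+8] := {0xb4,0xaa,0x77,0x0e,0xd4,0xdd,0x15,0x1d}
#1 dst[0x04+2] := {0xae,0xb4}
#2 dst[0x21+2] := {0xf9,0x08}
#3 dst[0x09+8] := {0xeb,0x86,0xe6,0x29,0xb0,0x21,0xaf,0x5c}
#4 dst[0x0c+4] := {0xaa,0x77,0x0e,0xae}
#5 dst[0x0c+3] := {0x21,0xaf,0x5c}
query mem[0x26]=0xaa, mem[0x0a]=0x86, mem[0x11]=0xaa, mem[0x0f]=0xae

MEM[0x26,0x0a,0x11,0x0f] = aa 86 aa ae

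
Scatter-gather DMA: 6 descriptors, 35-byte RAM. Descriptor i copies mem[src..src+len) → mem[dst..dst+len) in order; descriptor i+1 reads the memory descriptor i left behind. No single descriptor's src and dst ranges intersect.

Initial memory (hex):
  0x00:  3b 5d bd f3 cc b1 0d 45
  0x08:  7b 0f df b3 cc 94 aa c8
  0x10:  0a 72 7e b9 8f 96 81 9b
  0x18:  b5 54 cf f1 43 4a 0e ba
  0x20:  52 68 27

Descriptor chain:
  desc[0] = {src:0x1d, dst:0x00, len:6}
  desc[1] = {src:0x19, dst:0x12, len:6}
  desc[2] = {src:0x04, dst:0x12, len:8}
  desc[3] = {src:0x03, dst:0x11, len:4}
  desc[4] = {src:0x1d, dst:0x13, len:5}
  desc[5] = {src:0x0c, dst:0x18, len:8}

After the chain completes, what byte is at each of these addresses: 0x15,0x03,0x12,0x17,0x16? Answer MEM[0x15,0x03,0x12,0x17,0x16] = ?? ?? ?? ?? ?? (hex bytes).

  after D0: wrote 6B at 0x00 = 4a0eba526827
  after D1: wrote 6B at 0x12 = 54cff1434a0e
  after D2: wrote 8B at 0x12 = 68270d457b0fdfb3
  after D3: wrote 4B at 0x11 = 5268270d
  after D4: wrote 5B at 0x13 = 4a0eba5268
  after D5: wrote 8B at 0x18 = cc94aac80a52684a
query mem[0x15]=0xba, mem[0x03]=0x52, mem[0x12]=0x68, mem[0x17]=0x68, mem[0x16]=0x52

MEM[0x15,0x03,0x12,0x17,0x16] = ba 52 68 68 52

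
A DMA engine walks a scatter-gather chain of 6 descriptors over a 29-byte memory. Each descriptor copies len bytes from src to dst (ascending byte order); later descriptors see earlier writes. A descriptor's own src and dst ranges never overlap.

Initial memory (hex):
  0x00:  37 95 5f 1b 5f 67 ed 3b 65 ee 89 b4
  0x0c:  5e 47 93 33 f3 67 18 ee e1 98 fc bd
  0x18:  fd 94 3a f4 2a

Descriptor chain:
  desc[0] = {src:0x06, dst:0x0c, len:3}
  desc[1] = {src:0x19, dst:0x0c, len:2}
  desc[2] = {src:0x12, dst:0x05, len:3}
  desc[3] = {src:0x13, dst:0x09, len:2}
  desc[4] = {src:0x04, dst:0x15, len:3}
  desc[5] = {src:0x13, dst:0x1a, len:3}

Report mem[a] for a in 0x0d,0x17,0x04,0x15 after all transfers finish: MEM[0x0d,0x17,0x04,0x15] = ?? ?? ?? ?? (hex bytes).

MEM[0x0d,0x17,0x04,0x15] = 3a ee 5f 5f

[0] 0x06->0x0c len=3 : ed 3b 65
[1] 0x19->0x0c len=2 : 94 3a
[2] 0x12->0x05 len=3 : 18 ee e1
[3] 0x13->0x09 len=2 : ee e1
[4] 0x04->0x15 len=3 : 5f 18 ee
[5] 0x13->0x1a len=3 : ee e1 5f
query mem[0x0d]=0x3a, mem[0x17]=0xee, mem[0x04]=0x5f, mem[0x15]=0x5f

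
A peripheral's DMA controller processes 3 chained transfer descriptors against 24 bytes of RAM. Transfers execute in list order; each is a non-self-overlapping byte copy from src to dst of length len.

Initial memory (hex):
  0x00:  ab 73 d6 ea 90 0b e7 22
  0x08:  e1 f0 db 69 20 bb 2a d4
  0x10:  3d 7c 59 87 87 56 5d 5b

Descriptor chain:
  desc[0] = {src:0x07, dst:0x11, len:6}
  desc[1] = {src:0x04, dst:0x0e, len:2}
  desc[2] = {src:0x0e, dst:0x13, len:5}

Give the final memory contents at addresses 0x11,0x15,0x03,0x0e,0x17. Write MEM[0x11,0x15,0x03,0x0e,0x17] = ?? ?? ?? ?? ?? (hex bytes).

MEM[0x11,0x15,0x03,0x0e,0x17] = 22 3d ea 90 e1

D0: mem[0x11..0x16] <- [22 e1 f0 db 69 20]
D1: mem[0x0e..0x0f] <- [90 0b]
D2: mem[0x13..0x17] <- [90 0b 3d 22 e1]
query mem[0x11]=0x22, mem[0x15]=0x3d, mem[0x03]=0xea, mem[0x0e]=0x90, mem[0x17]=0xe1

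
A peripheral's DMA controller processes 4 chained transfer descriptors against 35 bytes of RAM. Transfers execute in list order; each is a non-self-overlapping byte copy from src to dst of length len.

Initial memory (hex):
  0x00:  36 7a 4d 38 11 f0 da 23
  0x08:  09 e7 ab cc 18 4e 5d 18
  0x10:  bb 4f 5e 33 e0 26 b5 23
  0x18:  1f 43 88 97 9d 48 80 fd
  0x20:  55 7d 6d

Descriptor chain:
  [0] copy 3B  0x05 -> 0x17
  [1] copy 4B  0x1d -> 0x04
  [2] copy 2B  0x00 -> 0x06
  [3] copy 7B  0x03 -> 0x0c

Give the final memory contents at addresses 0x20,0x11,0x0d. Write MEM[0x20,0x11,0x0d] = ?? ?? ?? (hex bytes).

MEM[0x20,0x11,0x0d] = 55 09 48

  after D0: wrote 3B at 0x17 = f0da23
  after D1: wrote 4B at 0x04 = 4880fd55
  after D2: wrote 2B at 0x06 = 367a
  after D3: wrote 7B at 0x0c = 384880367a09e7
query mem[0x20]=0x55, mem[0x11]=0x09, mem[0x0d]=0x48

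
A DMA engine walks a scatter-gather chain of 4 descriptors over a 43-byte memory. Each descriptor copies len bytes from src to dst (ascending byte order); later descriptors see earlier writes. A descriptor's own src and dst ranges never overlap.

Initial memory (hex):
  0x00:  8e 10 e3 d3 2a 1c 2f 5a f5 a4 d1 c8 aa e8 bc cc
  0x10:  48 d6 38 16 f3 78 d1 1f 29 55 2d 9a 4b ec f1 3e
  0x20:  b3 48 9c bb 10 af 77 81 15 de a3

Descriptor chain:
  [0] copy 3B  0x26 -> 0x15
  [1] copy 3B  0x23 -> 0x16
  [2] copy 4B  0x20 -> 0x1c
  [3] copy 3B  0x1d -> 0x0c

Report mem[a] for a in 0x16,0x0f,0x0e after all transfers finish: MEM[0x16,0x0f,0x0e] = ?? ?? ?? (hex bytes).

D0: mem[0x15..0x17] <- [77 81 15]
D1: mem[0x16..0x18] <- [bb 10 af]
D2: mem[0x1c..0x1f] <- [b3 48 9c bb]
D3: mem[0x0c..0x0e] <- [48 9c bb]
query mem[0x16]=0xbb, mem[0x0f]=0xcc, mem[0x0e]=0xbb

MEM[0x16,0x0f,0x0e] = bb cc bb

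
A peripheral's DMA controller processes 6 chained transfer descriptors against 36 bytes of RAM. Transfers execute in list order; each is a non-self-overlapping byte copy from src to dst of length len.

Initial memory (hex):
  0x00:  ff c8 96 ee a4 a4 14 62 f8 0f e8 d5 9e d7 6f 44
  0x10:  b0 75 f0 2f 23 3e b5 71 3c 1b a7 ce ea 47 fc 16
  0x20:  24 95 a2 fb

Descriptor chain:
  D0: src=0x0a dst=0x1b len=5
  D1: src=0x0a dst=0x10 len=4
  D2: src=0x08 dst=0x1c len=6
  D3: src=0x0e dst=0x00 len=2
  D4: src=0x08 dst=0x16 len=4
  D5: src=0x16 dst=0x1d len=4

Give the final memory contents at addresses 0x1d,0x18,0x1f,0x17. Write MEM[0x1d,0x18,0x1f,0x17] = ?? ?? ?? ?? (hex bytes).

  after D0: wrote 5B at 0x1b = e8d59ed76f
  after D1: wrote 4B at 0x10 = e8d59ed7
  after D2: wrote 6B at 0x1c = f80fe8d59ed7
  after D3: wrote 2B at 0x00 = 6f44
  after D4: wrote 4B at 0x16 = f80fe8d5
  after D5: wrote 4B at 0x1d = f80fe8d5
query mem[0x1d]=0xf8, mem[0x18]=0xe8, mem[0x1f]=0xe8, mem[0x17]=0x0f

MEM[0x1d,0x18,0x1f,0x17] = f8 e8 e8 0f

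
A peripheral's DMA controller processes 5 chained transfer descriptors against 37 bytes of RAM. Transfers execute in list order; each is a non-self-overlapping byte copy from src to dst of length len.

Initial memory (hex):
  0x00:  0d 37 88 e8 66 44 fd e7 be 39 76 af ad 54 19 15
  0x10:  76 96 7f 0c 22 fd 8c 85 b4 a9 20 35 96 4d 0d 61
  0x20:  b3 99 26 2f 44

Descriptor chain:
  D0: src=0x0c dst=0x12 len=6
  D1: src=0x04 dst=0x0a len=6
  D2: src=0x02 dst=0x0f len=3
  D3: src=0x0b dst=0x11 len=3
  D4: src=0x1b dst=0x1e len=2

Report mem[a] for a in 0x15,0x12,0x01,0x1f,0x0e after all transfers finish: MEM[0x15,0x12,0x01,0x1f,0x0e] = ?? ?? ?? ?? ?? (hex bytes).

MEM[0x15,0x12,0x01,0x1f,0x0e] = 15 fd 37 96 be

D0: mem[0x12..0x17] <- [ad 54 19 15 76 96]
D1: mem[0x0a..0x0f] <- [66 44 fd e7 be 39]
D2: mem[0x0f..0x11] <- [88 e8 66]
D3: mem[0x11..0x13] <- [44 fd e7]
D4: mem[0x1e..0x1f] <- [35 96]
query mem[0x15]=0x15, mem[0x12]=0xfd, mem[0x01]=0x37, mem[0x1f]=0x96, mem[0x0e]=0xbe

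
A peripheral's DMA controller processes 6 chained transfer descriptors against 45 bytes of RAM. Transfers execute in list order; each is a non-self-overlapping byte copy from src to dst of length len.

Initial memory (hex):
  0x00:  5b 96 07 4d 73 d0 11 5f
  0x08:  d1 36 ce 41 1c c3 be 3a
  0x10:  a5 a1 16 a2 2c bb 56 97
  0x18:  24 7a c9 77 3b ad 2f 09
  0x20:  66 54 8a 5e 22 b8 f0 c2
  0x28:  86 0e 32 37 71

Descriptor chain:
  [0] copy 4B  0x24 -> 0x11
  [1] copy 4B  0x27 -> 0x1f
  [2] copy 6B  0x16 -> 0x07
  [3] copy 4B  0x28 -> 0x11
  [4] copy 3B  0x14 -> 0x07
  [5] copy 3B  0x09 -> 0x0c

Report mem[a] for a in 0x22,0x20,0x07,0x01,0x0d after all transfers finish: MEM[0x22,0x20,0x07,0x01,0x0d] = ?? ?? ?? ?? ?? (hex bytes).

MEM[0x22,0x20,0x07,0x01,0x0d] = 32 86 37 96 7a

#0 dst[0x11+4] := {0x22,0xb8,0xf0,0xc2}
#1 dst[0x1f+4] := {0xc2,0x86,0x0e,0x32}
#2 dst[0x07+6] := {0x56,0x97,0x24,0x7a,0xc9,0x77}
#3 dst[0x11+4] := {0x86,0x0e,0x32,0x37}
#4 dst[0x07+3] := {0x37,0xbb,0x56}
#5 dst[0x0c+3] := {0x56,0x7a,0xc9}
query mem[0x22]=0x32, mem[0x20]=0x86, mem[0x07]=0x37, mem[0x01]=0x96, mem[0x0d]=0x7a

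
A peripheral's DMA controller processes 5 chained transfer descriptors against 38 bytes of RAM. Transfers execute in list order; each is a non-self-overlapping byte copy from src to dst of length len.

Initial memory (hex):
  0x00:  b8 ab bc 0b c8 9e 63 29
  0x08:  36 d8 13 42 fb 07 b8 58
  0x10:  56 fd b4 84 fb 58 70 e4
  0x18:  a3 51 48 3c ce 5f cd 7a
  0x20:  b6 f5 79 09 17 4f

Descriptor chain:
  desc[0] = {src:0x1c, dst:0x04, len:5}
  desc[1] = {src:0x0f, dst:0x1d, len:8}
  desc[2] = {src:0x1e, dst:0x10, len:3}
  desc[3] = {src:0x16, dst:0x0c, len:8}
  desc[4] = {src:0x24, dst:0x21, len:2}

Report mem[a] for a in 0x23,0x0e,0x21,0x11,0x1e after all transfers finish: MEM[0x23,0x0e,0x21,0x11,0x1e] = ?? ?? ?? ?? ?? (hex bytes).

[0] 0x1c->0x04 len=5 : ce 5f cd 7a b6
[1] 0x0f->0x1d len=8 : 58 56 fd b4 84 fb 58 70
[2] 0x1e->0x10 len=3 : 56 fd b4
[3] 0x16->0x0c len=8 : 70 e4 a3 51 48 3c ce 58
[4] 0x24->0x21 len=2 : 70 4f
query mem[0x23]=0x58, mem[0x0e]=0xa3, mem[0x21]=0x70, mem[0x11]=0x3c, mem[0x1e]=0x56

MEM[0x23,0x0e,0x21,0x11,0x1e] = 58 a3 70 3c 56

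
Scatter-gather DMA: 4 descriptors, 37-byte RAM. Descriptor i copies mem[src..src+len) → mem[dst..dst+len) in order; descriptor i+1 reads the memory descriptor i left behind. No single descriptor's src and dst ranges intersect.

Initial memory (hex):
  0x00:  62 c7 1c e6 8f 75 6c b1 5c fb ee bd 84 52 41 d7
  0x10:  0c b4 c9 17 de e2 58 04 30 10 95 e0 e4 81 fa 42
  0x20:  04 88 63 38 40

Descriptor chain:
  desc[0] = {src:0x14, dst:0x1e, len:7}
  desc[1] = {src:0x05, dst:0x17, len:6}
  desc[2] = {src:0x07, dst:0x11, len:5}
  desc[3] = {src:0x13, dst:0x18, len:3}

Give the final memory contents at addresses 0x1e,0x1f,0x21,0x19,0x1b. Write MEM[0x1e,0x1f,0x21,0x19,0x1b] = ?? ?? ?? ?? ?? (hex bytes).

[0] 0x14->0x1e len=7 : de e2 58 04 30 10 95
[1] 0x05->0x17 len=6 : 75 6c b1 5c fb ee
[2] 0x07->0x11 len=5 : b1 5c fb ee bd
[3] 0x13->0x18 len=3 : fb ee bd
query mem[0x1e]=0xde, mem[0x1f]=0xe2, mem[0x21]=0x04, mem[0x19]=0xee, mem[0x1b]=0xfb

MEM[0x1e,0x1f,0x21,0x19,0x1b] = de e2 04 ee fb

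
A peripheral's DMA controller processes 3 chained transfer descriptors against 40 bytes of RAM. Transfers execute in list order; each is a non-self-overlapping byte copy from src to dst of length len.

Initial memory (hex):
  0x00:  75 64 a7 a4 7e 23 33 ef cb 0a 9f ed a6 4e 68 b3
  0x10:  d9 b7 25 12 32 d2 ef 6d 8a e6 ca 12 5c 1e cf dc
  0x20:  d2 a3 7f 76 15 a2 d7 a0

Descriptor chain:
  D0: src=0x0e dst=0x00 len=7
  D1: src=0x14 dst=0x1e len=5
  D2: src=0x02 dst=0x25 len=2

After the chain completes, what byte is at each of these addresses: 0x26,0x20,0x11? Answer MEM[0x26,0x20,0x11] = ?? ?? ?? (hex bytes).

#0 dst[0x00+7] := {0x68,0xb3,0xd9,0xb7,0x25,0x12,0x32}
#1 dst[0x1e+5] := {0x32,0xd2,0xef,0x6d,0x8a}
#2 dst[0x25+2] := {0xd9,0xb7}
query mem[0x26]=0xb7, mem[0x20]=0xef, mem[0x11]=0xb7

MEM[0x26,0x20,0x11] = b7 ef b7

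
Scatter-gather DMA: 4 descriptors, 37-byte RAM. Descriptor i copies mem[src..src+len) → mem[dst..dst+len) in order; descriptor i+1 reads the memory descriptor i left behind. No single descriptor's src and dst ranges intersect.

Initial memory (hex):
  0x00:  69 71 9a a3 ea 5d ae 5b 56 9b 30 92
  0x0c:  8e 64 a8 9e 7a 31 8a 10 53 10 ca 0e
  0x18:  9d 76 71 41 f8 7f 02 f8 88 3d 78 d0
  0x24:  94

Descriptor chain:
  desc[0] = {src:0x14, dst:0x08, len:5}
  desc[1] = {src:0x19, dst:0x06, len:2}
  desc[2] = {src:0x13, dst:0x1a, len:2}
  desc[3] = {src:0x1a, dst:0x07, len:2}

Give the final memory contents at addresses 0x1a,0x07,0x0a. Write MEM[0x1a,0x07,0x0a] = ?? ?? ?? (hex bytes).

MEM[0x1a,0x07,0x0a] = 10 10 ca

[0] 0x14->0x08 len=5 : 53 10 ca 0e 9d
[1] 0x19->0x06 len=2 : 76 71
[2] 0x13->0x1a len=2 : 10 53
[3] 0x1a->0x07 len=2 : 10 53
query mem[0x1a]=0x10, mem[0x07]=0x10, mem[0x0a]=0xca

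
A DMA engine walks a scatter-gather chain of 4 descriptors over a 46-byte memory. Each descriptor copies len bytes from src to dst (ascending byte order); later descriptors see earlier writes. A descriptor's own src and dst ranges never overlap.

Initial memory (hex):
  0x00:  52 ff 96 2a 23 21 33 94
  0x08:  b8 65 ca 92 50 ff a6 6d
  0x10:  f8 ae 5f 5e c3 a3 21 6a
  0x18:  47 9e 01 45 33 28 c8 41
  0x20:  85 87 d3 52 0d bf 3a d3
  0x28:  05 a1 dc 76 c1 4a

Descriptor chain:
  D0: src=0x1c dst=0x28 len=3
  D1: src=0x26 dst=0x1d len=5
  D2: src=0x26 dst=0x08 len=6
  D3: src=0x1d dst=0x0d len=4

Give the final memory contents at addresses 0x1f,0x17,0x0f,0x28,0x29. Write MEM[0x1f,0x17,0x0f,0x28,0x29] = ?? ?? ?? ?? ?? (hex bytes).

MEM[0x1f,0x17,0x0f,0x28,0x29] = 33 6a 33 33 28

  after D0: wrote 3B at 0x28 = 3328c8
  after D1: wrote 5B at 0x1d = 3ad33328c8
  after D2: wrote 6B at 0x08 = 3ad33328c876
  after D3: wrote 4B at 0x0d = 3ad33328
query mem[0x1f]=0x33, mem[0x17]=0x6a, mem[0x0f]=0x33, mem[0x28]=0x33, mem[0x29]=0x28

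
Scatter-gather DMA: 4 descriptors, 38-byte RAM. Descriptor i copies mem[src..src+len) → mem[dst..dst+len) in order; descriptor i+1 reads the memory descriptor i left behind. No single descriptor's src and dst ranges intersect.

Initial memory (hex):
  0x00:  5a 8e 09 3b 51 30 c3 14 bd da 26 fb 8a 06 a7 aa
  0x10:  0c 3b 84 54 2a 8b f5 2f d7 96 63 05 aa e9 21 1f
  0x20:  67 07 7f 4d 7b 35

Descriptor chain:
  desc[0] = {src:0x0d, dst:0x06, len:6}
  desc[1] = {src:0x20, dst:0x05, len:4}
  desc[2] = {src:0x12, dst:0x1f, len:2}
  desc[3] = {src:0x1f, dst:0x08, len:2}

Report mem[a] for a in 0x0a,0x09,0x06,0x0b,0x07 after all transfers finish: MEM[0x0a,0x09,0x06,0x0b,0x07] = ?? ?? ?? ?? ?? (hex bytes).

  after D0: wrote 6B at 0x06 = 06a7aa0c3b84
  after D1: wrote 4B at 0x05 = 67077f4d
  after D2: wrote 2B at 0x1f = 8454
  after D3: wrote 2B at 0x08 = 8454
query mem[0x0a]=0x3b, mem[0x09]=0x54, mem[0x06]=0x07, mem[0x0b]=0x84, mem[0x07]=0x7f

MEM[0x0a,0x09,0x06,0x0b,0x07] = 3b 54 07 84 7f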